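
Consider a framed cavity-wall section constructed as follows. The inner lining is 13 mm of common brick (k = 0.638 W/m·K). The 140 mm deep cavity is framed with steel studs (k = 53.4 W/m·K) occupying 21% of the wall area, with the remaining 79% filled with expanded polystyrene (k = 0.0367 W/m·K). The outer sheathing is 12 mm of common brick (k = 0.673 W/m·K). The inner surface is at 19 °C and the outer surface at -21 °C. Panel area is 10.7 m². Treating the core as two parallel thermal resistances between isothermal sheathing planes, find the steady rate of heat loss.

Sheathing layers in series; stud and cavity paths in parallel between them.
R_inner = 0.013/(0.638×10.7) = 0.001904 K/W
R_stud  = 0.14/(53.4×0.21×10.7) = 0.001167 K/W
R_cav   = 0.14/(0.0367×0.79×10.7) = 0.4513 K/W
1/R_core = 1/R_stud + 1/R_cav → R_core = 0.001164 K/W
R_outer = 0.012/(0.673×10.7) = 0.001666 K/W
R_total = 0.004734 K/W
Q = ΔT/R_total = 40/0.004734

Q ≈ 8450 W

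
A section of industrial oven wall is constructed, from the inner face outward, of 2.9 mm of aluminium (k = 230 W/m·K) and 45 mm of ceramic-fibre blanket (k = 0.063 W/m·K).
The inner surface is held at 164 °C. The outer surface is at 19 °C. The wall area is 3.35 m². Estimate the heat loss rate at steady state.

Q ≈ 680 W

Thermal resistances in series:
R_aluminium = L/(kA) = 0.0029/(230×3.35) = 3.764×10^-6 K/W
R_ceramic-fibre blanket = L/(kA) = 0.045/(0.063×3.35) = 0.2132 K/W
R_total = 0.2132 K/W
Q = ΔT / R_total = 145 / 0.2132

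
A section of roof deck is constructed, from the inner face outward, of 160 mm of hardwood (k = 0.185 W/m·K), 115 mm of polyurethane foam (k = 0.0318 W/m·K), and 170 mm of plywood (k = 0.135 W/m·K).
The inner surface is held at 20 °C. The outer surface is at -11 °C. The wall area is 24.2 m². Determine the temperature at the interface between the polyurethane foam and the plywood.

T ≈ -4.2 °C

Using the resistance-network approach (series):
R_hardwood = L/(kA) = 0.16/(0.185×24.2) = 0.03574 K/W
R_polyurethane foam = L/(kA) = 0.115/(0.0318×24.2) = 0.1494 K/W
R_plywood = L/(kA) = 0.17/(0.135×24.2) = 0.05204 K/W
R_total = 0.2372 K/W;  Q = ΔT/R_total = 31/0.2372 = 130.7 W
T_interface = T_inner − Q·ΣR(inner→interface) = 20 − 131×0.1852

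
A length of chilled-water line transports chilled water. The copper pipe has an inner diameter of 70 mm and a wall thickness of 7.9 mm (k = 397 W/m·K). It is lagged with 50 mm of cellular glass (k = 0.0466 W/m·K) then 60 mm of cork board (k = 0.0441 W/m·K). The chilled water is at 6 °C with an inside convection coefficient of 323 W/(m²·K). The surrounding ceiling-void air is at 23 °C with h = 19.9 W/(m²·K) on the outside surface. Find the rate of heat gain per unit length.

Cylindrical conduction, so R = ln(r₂/r₁)/(2πkL) per layer, in series:
R_inner film = 1/(h_i·2πr₁L) = 1/(323×2π×0.035×1) = 0.01408 K/W
R_copper pipe wall = ln(42.9/35)/(2π×397×1) = 8.159×10^-5 K/W
R_cellular glass = ln(92.9/42.9)/(2π×0.0466×1) = 2.639 K/W
R_cork board = ln(152.9/92.9)/(2π×0.0441×1) = 1.798 K/W
R_outer film = 1/(h_o·2πr_oL) = 1/(19.9×2π×0.1529×1) = 0.05231 K/W
R_total = 4.504 K/W
Q = ΔT/R_total = 17/4.504

q′ ≈ 3.77 W/m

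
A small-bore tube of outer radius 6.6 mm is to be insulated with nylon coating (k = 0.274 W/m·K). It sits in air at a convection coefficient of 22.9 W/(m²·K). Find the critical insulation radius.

For a cylinder r_cr = k/h = 0.274/22.9
r_cr = 12 mm; since the bare radius (6.6 mm) is below r_cr, adding a thin layer of insulation will *increase* heat loss.

r_cr ≈ 12 mm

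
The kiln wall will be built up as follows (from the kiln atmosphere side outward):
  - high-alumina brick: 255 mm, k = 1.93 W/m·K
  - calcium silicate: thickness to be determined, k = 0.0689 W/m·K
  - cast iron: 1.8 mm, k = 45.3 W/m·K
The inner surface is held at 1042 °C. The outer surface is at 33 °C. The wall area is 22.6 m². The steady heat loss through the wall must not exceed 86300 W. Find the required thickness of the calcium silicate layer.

L ≈ 9.1 mm

Using the resistance-network approach (series):
R_high-alumina brick = L/(kA) = 0.255/(1.93×22.6) = 0.005846 K/W
R_cast iron = L/(kA) = 0.0018/(45.3×22.6) = 1.758×10^-6 K/W
Sum of the known resistances R_other = 0.005848 K/W
Required total resistance R_tot = ΔT/Q_allow = 1009/86300 = 0.01169 K/W
R_calcium silicate = R_tot − R_other = 0.005844 K/W
L = R·k·A = 0.005844×0.0689×22.6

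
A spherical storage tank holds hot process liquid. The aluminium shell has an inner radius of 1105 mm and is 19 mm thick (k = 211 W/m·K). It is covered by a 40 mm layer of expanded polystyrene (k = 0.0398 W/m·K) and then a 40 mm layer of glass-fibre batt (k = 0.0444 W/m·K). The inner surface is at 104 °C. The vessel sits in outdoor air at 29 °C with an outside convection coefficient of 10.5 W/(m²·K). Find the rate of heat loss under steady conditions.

Q ≈ 638 W

Radial (spherical) resistances in series:
R_aluminium shell = (1/1.105 − 1/1.124)/(4π×211) = 5.769×10^-6 K/W
R_expanded polystyrene = (1/1.124 − 1/1.164)/(4π×0.0398) = 0.06113 K/W
R_glass-fibre batt = (1/1.164 − 1/1.204)/(4π×0.0444) = 0.05115 K/W
R_outer film = 1/(h·4πr_o²) = 1/(10.5×4π×1.204²) = 0.005228 K/W
R_total = 0.1175 K/W
Q = ΔT/R_total = 75/0.1175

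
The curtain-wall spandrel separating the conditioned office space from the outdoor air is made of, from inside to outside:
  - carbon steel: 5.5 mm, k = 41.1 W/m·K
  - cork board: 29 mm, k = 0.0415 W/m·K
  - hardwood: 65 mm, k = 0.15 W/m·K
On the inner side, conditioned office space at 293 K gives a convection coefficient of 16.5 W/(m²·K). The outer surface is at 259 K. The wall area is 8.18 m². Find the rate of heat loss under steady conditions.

Q ≈ 233 W

Model the wall as resistances in series:
R_inner film = 1/(h_i·A) = 1/(16.5×8.18) = 0.007409 K/W
R_carbon steel = L/(kA) = 0.0055/(41.1×8.18) = 1.636×10^-5 K/W
R_cork board = L/(kA) = 0.029/(0.0415×8.18) = 0.08543 K/W
R_hardwood = L/(kA) = 0.065/(0.15×8.18) = 0.05297 K/W
R_total = 0.1458 K/W
Q = ΔT / R_total = 34 / 0.1458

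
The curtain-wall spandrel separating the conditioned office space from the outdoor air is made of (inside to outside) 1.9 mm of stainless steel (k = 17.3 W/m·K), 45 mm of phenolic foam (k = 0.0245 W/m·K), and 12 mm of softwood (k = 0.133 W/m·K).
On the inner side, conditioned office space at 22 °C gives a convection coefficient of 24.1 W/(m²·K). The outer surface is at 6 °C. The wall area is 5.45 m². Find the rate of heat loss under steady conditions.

Using the resistance-network approach (series):
R_inner film = 1/(h_i·A) = 1/(24.1×5.45) = 0.007614 K/W
R_stainless steel = L/(kA) = 0.0019/(17.3×5.45) = 2.015×10^-5 K/W
R_phenolic foam = L/(kA) = 0.045/(0.0245×5.45) = 0.337 K/W
R_softwood = L/(kA) = 0.012/(0.133×5.45) = 0.01656 K/W
R_total = 0.3612 K/W
Q = ΔT / R_total = 16 / 0.3612

Q ≈ 44.3 W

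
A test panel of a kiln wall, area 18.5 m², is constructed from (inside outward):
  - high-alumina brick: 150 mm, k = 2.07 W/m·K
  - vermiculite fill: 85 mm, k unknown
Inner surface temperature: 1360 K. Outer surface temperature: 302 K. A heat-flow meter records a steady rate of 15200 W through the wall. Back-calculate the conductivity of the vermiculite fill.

k ≈ 0.0699 W/(m·K)

Series thermal resistances:
R_high-alumina brick = L/(kA) = 0.15/(2.07×18.5) = 0.003917 K/W
Sum of known resistances R_other = 0.003917 K/W
Total R = ΔT/Q = 1058/15200 = 0.06961 K/W
R_vermiculite fill = R_total − R_other = 0.06569 K/W
k = L/(R·A) = 0.085/(0.06569×18.5)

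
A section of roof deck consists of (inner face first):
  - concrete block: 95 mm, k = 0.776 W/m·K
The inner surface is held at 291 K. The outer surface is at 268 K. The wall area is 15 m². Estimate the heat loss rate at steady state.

Q ≈ 2820 W

Model the wall as resistances in series:
R_concrete block = L/(kA) = 0.095/(0.776×15) = 0.008162 K/W
R_total = 0.008162 K/W
Q = ΔT / R_total = 23 / 0.008162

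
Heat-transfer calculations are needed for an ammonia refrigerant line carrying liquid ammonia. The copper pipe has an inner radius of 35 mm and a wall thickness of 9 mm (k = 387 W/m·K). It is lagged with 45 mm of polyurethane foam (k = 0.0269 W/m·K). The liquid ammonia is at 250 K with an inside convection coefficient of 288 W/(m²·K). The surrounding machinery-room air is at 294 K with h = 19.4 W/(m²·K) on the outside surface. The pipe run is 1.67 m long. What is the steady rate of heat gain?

Cylindrical conduction, so R = ln(r₂/r₁)/(2πkL) per layer, in series:
R_inner film = 1/(h_i·2πr₁L) = 1/(288×2π×0.035×1.67) = 0.009455 K/W
R_copper pipe wall = ln(44/35)/(2π×387×1.67) = 5.635×10^-5 K/W
R_polyurethane foam = ln(89/44)/(2π×0.0269×1.67) = 2.496 K/W
R_outer film = 1/(h_o·2πr_oL) = 1/(19.4×2π×0.089×1.67) = 0.0552 K/W
R_total = 2.56 K/W
Q = ΔT/R_total = 44/2.56

Q ≈ 17.2 W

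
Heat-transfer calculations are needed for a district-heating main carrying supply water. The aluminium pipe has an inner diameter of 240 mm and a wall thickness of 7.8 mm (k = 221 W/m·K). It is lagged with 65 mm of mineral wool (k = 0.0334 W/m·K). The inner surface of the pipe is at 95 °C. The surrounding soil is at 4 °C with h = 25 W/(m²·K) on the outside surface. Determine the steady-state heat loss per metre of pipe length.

Cylindrical conduction, so R = ln(r₂/r₁)/(2πkL) per layer, in series:
R_aluminium pipe wall = ln(127.8/120)/(2π×221×1) = 4.535×10^-5 K/W
R_mineral wool = ln(192.8/127.8)/(2π×0.0334×1) = 1.959 K/W
R_outer film = 1/(h_o·2πr_oL) = 1/(25×2π×0.1928×1) = 0.03302 K/W
R_total = 1.992 K/W
Q = ΔT/R_total = 91/1.992

q′ ≈ 45.7 W/m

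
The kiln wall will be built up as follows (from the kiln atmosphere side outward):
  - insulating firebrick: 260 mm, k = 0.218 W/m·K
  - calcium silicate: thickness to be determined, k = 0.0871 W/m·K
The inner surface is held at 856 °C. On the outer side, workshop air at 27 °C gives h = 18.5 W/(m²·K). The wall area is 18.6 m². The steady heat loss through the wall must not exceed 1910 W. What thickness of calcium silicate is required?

L ≈ 595 mm

Series thermal resistances:
R_insulating firebrick = L/(kA) = 0.26/(0.218×18.6) = 0.06412 K/W
R_outer film = 1/(h_o·A) = 1/(18.5×18.6) = 0.002906 K/W
Sum of the known resistances R_other = 0.06703 K/W
Required total resistance R_tot = ΔT/Q_allow = 829/1910 = 0.434 K/W
R_calcium silicate = R_tot − R_other = 0.367 K/W
L = R·k·A = 0.367×0.0871×18.6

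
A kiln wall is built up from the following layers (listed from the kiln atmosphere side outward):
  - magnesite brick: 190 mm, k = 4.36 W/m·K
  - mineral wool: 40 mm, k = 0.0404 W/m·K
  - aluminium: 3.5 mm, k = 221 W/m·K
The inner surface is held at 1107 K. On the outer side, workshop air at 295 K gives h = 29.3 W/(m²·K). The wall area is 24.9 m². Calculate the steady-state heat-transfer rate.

Q ≈ 18900 W

Series thermal resistances:
R_magnesite brick = L/(kA) = 0.19/(4.36×24.9) = 0.00175 K/W
R_mineral wool = L/(kA) = 0.04/(0.0404×24.9) = 0.03976 K/W
R_aluminium = L/(kA) = 0.0035/(221×24.9) = 6.36×10^-7 K/W
R_outer film = 1/(h_o·A) = 1/(29.3×24.9) = 0.001371 K/W
R_total = 0.04288 K/W
Q = ΔT / R_total = 812 / 0.04288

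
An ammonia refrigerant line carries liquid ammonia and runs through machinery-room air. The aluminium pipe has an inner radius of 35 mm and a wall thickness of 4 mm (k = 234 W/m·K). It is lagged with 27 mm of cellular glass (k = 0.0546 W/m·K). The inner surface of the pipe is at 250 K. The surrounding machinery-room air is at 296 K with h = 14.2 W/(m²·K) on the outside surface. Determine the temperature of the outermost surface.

T ≈ 291 K

Radial resistances (cylindrical: R_cond = ln(r_o/r_i)/(2πkL), R_conv = 1/(h·2πrL)):
R_aluminium pipe wall = ln(39/35)/(2π×234×1) = 7.36×10^-5 K/W
R_cellular glass = ln(66/39)/(2π×0.0546×1) = 1.534 K/W
R_outer film = 1/(h_o·2πr_oL) = 1/(14.2×2π×0.066×1) = 0.1698 K/W
R_total = 1.703 K/W
Q = ΔT/R_total = 46/1.703
Q = 27 W/m
T_interface = T_inner + Q·ΣR(inner→interface) = 250 + 27×1.534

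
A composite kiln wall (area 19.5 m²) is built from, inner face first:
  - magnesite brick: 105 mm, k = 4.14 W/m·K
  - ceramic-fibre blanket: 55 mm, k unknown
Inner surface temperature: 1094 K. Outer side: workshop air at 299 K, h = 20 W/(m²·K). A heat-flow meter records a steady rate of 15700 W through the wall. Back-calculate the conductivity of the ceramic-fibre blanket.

Treating each layer as a thermal resistance in series:
R_magnesite brick = L/(kA) = 0.105/(4.14×19.5) = 0.001301 K/W
R_outer film = 1/(h_o·A) = 1/(20×19.5) = 0.002564 K/W
Sum of known resistances R_other = 0.003865 K/W
Total R = ΔT/Q = 795/15700 = 0.05064 K/W
R_ceramic-fibre blanket = R_total − R_other = 0.04677 K/W
k = L/(R·A) = 0.055/(0.04677×19.5)

k ≈ 0.0603 W/(m·K)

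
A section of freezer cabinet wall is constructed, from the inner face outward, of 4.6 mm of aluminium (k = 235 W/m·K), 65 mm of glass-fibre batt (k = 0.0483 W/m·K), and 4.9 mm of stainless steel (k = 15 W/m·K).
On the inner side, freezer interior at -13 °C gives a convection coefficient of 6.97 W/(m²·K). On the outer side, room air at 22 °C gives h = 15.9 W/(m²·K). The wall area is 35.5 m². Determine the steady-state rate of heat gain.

Q ≈ 800 W

Model the wall as resistances in series:
R_inner film = 1/(h_i·A) = 1/(6.97×35.5) = 0.004041 K/W
R_aluminium = L/(kA) = 0.0046/(235×35.5) = 5.514×10^-7 K/W
R_glass-fibre batt = L/(kA) = 0.065/(0.0483×35.5) = 0.03791 K/W
R_stainless steel = L/(kA) = 0.0049/(15×35.5) = 9.202×10^-6 K/W
R_outer film = 1/(h_o·A) = 1/(15.9×35.5) = 0.001772 K/W
R_total = 0.04373 K/W
Q = ΔT / R_total = 35 / 0.04373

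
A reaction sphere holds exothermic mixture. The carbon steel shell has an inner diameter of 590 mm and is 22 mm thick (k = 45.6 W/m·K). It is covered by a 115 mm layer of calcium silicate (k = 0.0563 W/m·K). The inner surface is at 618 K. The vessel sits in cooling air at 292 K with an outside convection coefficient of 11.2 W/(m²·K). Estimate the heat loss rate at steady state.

Spherical conduction: R = (1/r_in − 1/r_out)/(4πk) per layer; series-sum.
R_carbon steel shell = (1/0.295 − 1/0.317)/(4π×45.6) = 4.106×10^-4 K/W
R_calcium silicate = (1/0.317 − 1/0.432)/(4π×0.0563) = 1.187 K/W
R_outer film = 1/(h·4πr_o²) = 1/(11.2×4π×0.432²) = 0.03807 K/W
R_total = 1.225 K/W
Q = ΔT/R_total = 326/1.225

Q ≈ 266 W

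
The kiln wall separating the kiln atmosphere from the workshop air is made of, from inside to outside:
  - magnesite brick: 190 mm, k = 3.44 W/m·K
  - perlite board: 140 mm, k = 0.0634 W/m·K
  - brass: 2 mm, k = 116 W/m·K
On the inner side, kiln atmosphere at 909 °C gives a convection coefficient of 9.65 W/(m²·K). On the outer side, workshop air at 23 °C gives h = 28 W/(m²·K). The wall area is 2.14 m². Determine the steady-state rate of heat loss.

Q ≈ 789 W

Series thermal resistances:
R_inner film = 1/(h_i·A) = 1/(9.65×2.14) = 0.04842 K/W
R_magnesite brick = L/(kA) = 0.19/(3.44×2.14) = 0.02581 K/W
R_perlite board = L/(kA) = 0.14/(0.0634×2.14) = 1.032 K/W
R_brass = L/(kA) = 0.002/(116×2.14) = 8.057×10^-6 K/W
R_outer film = 1/(h_o·A) = 1/(28×2.14) = 0.01669 K/W
R_total = 1.123 K/W
Q = ΔT / R_total = 886 / 1.123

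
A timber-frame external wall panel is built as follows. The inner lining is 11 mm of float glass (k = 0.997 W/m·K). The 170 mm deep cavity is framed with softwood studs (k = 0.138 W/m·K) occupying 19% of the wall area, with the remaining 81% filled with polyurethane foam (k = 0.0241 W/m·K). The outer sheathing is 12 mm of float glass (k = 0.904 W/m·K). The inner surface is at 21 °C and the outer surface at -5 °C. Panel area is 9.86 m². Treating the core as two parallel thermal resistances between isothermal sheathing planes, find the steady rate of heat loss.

Sheathing layers in series; stud and cavity paths in parallel between them.
R_inner = 0.011/(0.997×9.86) = 0.001119 K/W
R_stud  = 0.17/(0.138×0.19×9.86) = 0.6576 K/W
R_cav   = 0.17/(0.0241×0.81×9.86) = 0.8832 K/W
1/R_core = 1/R_stud + 1/R_cav → R_core = 0.3769 K/W
R_outer = 0.012/(0.904×9.86) = 0.001346 K/W
R_total = 0.3794 K/W
Q = ΔT/R_total = 26/0.3794

Q ≈ 68.5 W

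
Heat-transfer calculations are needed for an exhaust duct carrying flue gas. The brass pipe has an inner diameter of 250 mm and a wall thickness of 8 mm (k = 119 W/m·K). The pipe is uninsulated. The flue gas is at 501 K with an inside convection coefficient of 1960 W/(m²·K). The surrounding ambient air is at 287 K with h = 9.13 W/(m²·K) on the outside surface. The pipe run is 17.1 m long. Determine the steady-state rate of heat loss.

Cylindrical conduction, so R = ln(r₂/r₁)/(2πkL) per layer, in series:
R_inner film = 1/(h_i·2πr₁L) = 1/(1960×2π×0.125×17.1) = 3.799×10^-5 K/W
R_brass pipe wall = ln(133/125)/(2π×119×17.1) = 4.852×10^-6 K/W
R_outer film = 1/(h_o·2πr_oL) = 1/(9.13×2π×0.133×17.1) = 0.007665 K/W
R_total = 0.007708 K/W
Q = ΔT/R_total = 214/0.007708

Q ≈ 27800 W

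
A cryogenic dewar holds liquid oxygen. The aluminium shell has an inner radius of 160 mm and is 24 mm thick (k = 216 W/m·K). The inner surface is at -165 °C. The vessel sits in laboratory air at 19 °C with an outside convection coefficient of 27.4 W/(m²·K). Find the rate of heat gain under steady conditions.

Q ≈ 2140 W

Each spherical layer contributes R = (1/r_i − 1/r_o)/(4πk):
R_aluminium shell = (1/0.16 − 1/0.184)/(4π×216) = 3.003×10^-4 K/W
R_outer film = 1/(h·4πr_o²) = 1/(27.4×4π×0.184²) = 0.08578 K/W
R_total = 0.08608 K/W
Q = ΔT/R_total = 184/0.08608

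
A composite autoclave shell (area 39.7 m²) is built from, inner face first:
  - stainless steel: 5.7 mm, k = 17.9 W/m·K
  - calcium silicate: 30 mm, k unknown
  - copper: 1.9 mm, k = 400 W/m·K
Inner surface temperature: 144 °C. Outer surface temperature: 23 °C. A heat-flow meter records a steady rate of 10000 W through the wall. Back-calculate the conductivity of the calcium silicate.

k ≈ 0.0625 W/(m·K)

Model the wall as resistances in series:
R_stainless steel = L/(kA) = 0.0057/(17.9×39.7) = 8.021×10^-6 K/W
R_copper = L/(kA) = 0.0019/(400×39.7) = 1.196×10^-7 K/W
Sum of known resistances R_other = 8.141×10^-6 K/W
Total R = ΔT/Q = 121/10000 = 0.0121 K/W
R_calcium silicate = R_total − R_other = 0.01209 K/W
k = L/(R·A) = 0.03/(0.01209×39.7)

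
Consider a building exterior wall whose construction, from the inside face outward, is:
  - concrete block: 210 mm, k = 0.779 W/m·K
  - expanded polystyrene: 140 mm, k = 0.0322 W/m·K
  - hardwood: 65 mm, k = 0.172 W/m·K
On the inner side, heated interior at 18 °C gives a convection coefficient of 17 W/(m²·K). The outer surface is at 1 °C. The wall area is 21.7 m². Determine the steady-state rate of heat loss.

Q ≈ 73 W

Thermal resistances in series:
R_inner film = 1/(h_i·A) = 1/(17×21.7) = 0.002711 K/W
R_concrete block = L/(kA) = 0.21/(0.779×21.7) = 0.01242 K/W
R_expanded polystyrene = L/(kA) = 0.14/(0.0322×21.7) = 0.2004 K/W
R_hardwood = L/(kA) = 0.065/(0.172×21.7) = 0.01742 K/W
R_total = 0.2329 K/W
Q = ΔT / R_total = 17 / 0.2329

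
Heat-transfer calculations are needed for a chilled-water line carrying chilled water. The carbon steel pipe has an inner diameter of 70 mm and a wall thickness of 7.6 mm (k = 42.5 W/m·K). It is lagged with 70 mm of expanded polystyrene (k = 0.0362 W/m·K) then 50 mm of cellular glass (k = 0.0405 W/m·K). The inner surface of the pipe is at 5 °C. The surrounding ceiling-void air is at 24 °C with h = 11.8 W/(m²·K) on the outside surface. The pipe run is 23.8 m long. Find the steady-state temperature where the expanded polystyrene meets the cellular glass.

T ≈ 19 °C

Cylindrical conduction, so R = ln(r₂/r₁)/(2πkL) per layer, in series:
R_carbon steel pipe wall = ln(42.6/35)/(2π×42.5×23.8) = 3.092×10^-5 K/W
R_expanded polystyrene = ln(112.6/42.6)/(2π×0.0362×23.8) = 0.1796 K/W
R_cellular glass = ln(162.6/112.6)/(2π×0.0405×23.8) = 0.06067 K/W
R_outer film = 1/(h_o·2πr_oL) = 1/(11.8×2π×0.1626×23.8) = 0.003485 K/W
R_total = 0.2437 K/W
Q = ΔT/R_total = 19/0.2437
Q = 78 W
T_interface = T_inner + Q·ΣR(inner→interface) = 5 + 78×0.1796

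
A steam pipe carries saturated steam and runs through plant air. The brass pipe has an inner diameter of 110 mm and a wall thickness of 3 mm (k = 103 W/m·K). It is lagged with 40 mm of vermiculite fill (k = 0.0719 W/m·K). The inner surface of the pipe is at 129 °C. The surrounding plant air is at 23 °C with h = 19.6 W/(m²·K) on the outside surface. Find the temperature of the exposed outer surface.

Treating each annulus and film as a series resistance:
R_brass pipe wall = ln(58/55)/(2π×103×1) = 8.206×10^-5 K/W
R_vermiculite fill = ln(98/58)/(2π×0.0719×1) = 1.161 K/W
R_outer film = 1/(h_o·2πr_oL) = 1/(19.6×2π×0.098×1) = 0.08286 K/W
R_total = 1.244 K/W
Q = ΔT/R_total = 106/1.244
Q = 85.2 W/m
T_interface = T_inner − Q·ΣR(inner→interface) = 129 − 85.2×1.161

T ≈ 30.1 °C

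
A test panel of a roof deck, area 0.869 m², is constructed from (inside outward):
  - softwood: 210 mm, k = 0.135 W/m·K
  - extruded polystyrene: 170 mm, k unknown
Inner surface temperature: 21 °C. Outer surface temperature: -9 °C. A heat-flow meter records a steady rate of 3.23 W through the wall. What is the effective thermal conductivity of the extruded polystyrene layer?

Using the resistance-network approach (series):
R_softwood = L/(kA) = 0.21/(0.135×0.869) = 1.79 K/W
Sum of known resistances R_other = 1.79 K/W
Total R = ΔT/Q = 30/3.23 = 9.288 K/W
R_extruded polystyrene = R_total − R_other = 7.498 K/W
k = L/(R·A) = 0.17/(7.498×0.869)

k ≈ 0.0261 W/(m·K)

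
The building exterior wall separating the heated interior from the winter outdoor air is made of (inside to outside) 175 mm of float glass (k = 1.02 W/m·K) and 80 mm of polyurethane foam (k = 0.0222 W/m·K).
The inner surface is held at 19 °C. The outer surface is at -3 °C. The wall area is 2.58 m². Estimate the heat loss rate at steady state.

Model the wall as resistances in series:
R_float glass = L/(kA) = 0.175/(1.02×2.58) = 0.0665 K/W
R_polyurethane foam = L/(kA) = 0.08/(0.0222×2.58) = 1.397 K/W
R_total = 1.463 K/W
Q = ΔT / R_total = 22 / 1.463

Q ≈ 15 W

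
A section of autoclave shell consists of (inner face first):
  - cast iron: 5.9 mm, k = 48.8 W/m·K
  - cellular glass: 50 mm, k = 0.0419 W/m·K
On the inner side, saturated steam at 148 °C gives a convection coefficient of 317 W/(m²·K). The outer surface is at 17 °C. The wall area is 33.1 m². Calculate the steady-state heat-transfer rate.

Q ≈ 3620 W

Model the wall as resistances in series:
R_inner film = 1/(h_i·A) = 1/(317×33.1) = 9.53×10^-5 K/W
R_cast iron = L/(kA) = 0.0059/(48.8×33.1) = 3.653×10^-6 K/W
R_cellular glass = L/(kA) = 0.05/(0.0419×33.1) = 0.03605 K/W
R_total = 0.03615 K/W
Q = ΔT / R_total = 131 / 0.03615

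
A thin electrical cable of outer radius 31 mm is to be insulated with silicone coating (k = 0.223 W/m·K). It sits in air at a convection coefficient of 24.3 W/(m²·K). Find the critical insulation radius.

For a cylinder r_cr = k/h = 0.223/24.3
r_cr = 9.18 mm; since the bare radius (31 mm) is above r_cr, any added insulation will reduce heat loss.

r_cr ≈ 9.18 mm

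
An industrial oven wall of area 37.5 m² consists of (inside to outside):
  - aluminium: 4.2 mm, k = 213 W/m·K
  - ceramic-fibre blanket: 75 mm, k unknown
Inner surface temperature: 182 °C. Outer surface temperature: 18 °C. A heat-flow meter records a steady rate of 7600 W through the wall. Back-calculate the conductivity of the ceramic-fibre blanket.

k ≈ 0.0927 W/(m·K)

Treating each layer as a thermal resistance in series:
R_aluminium = L/(kA) = 0.0042/(213×37.5) = 5.258×10^-7 K/W
Sum of known resistances R_other = 5.258×10^-7 K/W
Total R = ΔT/Q = 164/7600 = 0.02158 K/W
R_ceramic-fibre blanket = R_total − R_other = 0.02158 K/W
k = L/(R·A) = 0.075/(0.02158×37.5)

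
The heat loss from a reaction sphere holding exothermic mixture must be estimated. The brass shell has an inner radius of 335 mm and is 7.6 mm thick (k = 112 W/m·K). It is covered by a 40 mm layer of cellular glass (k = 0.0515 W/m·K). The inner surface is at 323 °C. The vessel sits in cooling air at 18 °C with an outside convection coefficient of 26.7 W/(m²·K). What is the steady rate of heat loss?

Spherical conduction: R = (1/r_in − 1/r_out)/(4πk) per layer; series-sum.
R_brass shell = (1/0.335 − 1/0.3426)/(4π×112) = 4.705×10^-5 K/W
R_cellular glass = (1/0.3426 − 1/0.3826)/(4π×0.0515) = 0.4715 K/W
R_outer film = 1/(h·4πr_o²) = 1/(26.7×4π×0.3826²) = 0.02036 K/W
R_total = 0.4919 K/W
Q = ΔT/R_total = 305/0.4919

Q ≈ 620 W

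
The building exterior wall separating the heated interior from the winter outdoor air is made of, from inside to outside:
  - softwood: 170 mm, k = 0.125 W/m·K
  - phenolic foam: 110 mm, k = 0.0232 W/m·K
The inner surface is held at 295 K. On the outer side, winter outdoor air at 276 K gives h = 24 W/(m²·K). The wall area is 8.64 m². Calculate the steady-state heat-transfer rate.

Using the resistance-network approach (series):
R_softwood = L/(kA) = 0.17/(0.125×8.64) = 0.1574 K/W
R_phenolic foam = L/(kA) = 0.11/(0.0232×8.64) = 0.5488 K/W
R_outer film = 1/(h_o·A) = 1/(24×8.64) = 0.004823 K/W
R_total = 0.711 K/W
Q = ΔT / R_total = 19 / 0.711

Q ≈ 26.7 W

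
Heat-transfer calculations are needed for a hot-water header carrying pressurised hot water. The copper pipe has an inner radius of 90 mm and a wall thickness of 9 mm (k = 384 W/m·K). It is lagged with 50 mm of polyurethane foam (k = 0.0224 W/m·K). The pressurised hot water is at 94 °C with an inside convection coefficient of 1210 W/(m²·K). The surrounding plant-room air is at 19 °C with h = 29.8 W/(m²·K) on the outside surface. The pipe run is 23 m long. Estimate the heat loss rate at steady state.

Cylindrical conduction, so R = ln(r₂/r₁)/(2πkL) per layer, in series:
R_inner film = 1/(h_i·2πr₁L) = 1/(1210×2π×0.09×23) = 6.354×10^-5 K/W
R_copper pipe wall = ln(99/90)/(2π×384×23) = 1.718×10^-6 K/W
R_polyurethane foam = ln(149/99)/(2π×0.0224×23) = 0.1263 K/W
R_outer film = 1/(h_o·2πr_oL) = 1/(29.8×2π×0.149×23) = 0.001558 K/W
R_total = 0.1279 K/W
Q = ΔT/R_total = 75/0.1279

Q ≈ 586 W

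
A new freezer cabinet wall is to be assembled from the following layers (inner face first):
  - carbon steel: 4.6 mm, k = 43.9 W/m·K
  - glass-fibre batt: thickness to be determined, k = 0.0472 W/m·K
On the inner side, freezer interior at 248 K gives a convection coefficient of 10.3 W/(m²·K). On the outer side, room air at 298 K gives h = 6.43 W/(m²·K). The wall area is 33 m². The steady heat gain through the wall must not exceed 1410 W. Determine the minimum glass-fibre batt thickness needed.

Using the resistance-network approach (series):
R_inner film = 1/(h_i·A) = 1/(10.3×33) = 0.002942 K/W
R_carbon steel = L/(kA) = 0.0046/(43.9×33) = 3.175×10^-6 K/W
R_outer film = 1/(h_o·A) = 1/(6.43×33) = 0.004713 K/W
Sum of the known resistances R_other = 0.007658 K/W
Required total resistance R_tot = ΔT/Q_allow = 50/1410 = 0.03546 K/W
R_glass-fibre batt = R_tot − R_other = 0.0278 K/W
L = R·k·A = 0.0278×0.0472×33

L ≈ 43.3 mm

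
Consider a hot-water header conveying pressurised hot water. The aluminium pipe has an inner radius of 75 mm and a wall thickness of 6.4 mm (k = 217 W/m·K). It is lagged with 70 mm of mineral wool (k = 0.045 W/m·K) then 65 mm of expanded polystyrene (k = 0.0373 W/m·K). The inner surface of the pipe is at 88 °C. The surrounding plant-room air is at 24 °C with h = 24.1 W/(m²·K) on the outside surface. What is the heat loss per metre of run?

Cylindrical conduction, so R = ln(r₂/r₁)/(2πkL) per layer, in series:
R_aluminium pipe wall = ln(81.4/75)/(2π×217×1) = 6.006×10^-5 K/W
R_mineral wool = ln(151.4/81.4)/(2π×0.045×1) = 2.195 K/W
R_expanded polystyrene = ln(216.4/151.4)/(2π×0.0373×1) = 1.524 K/W
R_outer film = 1/(h_o·2πr_oL) = 1/(24.1×2π×0.2164×1) = 0.03052 K/W
R_total = 3.749 K/W
Q = ΔT/R_total = 64/3.749

q′ ≈ 17.1 W/m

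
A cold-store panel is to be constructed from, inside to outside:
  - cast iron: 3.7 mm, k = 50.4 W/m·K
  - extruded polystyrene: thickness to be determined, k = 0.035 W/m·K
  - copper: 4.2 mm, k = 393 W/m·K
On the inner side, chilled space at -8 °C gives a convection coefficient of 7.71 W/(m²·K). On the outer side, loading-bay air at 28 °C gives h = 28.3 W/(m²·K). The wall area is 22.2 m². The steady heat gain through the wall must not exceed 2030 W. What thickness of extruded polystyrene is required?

Series thermal resistances:
R_inner film = 1/(h_i·A) = 1/(7.71×22.2) = 0.005842 K/W
R_cast iron = L/(kA) = 0.0037/(50.4×22.2) = 3.307×10^-6 K/W
R_copper = L/(kA) = 0.0042/(393×22.2) = 4.814×10^-7 K/W
R_outer film = 1/(h_o·A) = 1/(28.3×22.2) = 0.001592 K/W
Sum of the known resistances R_other = 0.007438 K/W
Required total resistance R_tot = ΔT/Q_allow = 36/2030 = 0.01773 K/W
R_extruded polystyrene = R_tot − R_other = 0.0103 K/W
L = R·k·A = 0.0103×0.035×22.2

L ≈ 8 mm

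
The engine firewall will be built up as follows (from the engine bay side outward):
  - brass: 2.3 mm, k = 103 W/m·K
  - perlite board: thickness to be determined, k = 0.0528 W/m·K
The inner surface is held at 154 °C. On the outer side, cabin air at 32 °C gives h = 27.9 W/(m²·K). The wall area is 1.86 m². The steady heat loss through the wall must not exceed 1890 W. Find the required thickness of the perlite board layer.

L ≈ 4.45 mm

Thermal resistances in series:
R_brass = L/(kA) = 0.0023/(103×1.86) = 1.201×10^-5 K/W
R_outer film = 1/(h_o·A) = 1/(27.9×1.86) = 0.01927 K/W
Sum of the known resistances R_other = 0.01928 K/W
Required total resistance R_tot = ΔT/Q_allow = 122/1890 = 0.06455 K/W
R_perlite board = R_tot − R_other = 0.04527 K/W
L = R·k·A = 0.04527×0.0528×1.86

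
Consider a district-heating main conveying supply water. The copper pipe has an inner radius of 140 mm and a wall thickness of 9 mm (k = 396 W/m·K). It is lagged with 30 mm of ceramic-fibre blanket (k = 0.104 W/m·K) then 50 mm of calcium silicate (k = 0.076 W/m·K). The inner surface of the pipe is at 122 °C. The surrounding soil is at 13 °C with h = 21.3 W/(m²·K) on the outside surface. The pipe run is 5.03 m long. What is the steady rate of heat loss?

For a radial system each layer contributes R = ln(r_out/r_in)/(2πkL); films add R = 1/(hA).
R_copper pipe wall = ln(149/140)/(2π×396×5.03) = 4.978×10^-6 K/W
R_ceramic-fibre blanket = ln(179/149)/(2π×0.104×5.03) = 0.05581 K/W
R_calcium silicate = ln(229/179)/(2π×0.076×5.03) = 0.1026 K/W
R_outer film = 1/(h_o·2πr_oL) = 1/(21.3×2π×0.229×5.03) = 0.006487 K/W
R_total = 0.1649 K/W
Q = ΔT/R_total = 109/0.1649

Q ≈ 661 W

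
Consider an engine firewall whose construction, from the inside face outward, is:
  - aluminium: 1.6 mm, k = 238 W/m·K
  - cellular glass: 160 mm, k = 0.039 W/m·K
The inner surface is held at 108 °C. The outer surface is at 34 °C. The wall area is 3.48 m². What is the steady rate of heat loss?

Q ≈ 62.8 W

Treating each layer as a thermal resistance in series:
R_aluminium = L/(kA) = 0.0016/(238×3.48) = 1.932×10^-6 K/W
R_cellular glass = L/(kA) = 0.16/(0.039×3.48) = 1.179 K/W
R_total = 1.179 K/W
Q = ΔT / R_total = 74 / 1.179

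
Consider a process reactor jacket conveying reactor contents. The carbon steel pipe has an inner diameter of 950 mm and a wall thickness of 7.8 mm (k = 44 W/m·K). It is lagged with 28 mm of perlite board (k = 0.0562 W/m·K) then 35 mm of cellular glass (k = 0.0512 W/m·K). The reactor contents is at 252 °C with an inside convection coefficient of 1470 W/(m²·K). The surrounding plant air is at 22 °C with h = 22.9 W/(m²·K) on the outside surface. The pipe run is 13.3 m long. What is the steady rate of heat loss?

Q ≈ 8080 W

For a radial system each layer contributes R = ln(r_out/r_in)/(2πkL); films add R = 1/(hA).
R_inner film = 1/(h_i·2πr₁L) = 1/(1470×2π×0.475×13.3) = 1.714×10^-5 K/W
R_carbon steel pipe wall = ln(482.8/475)/(2π×44×13.3) = 4.43×10^-6 K/W
R_perlite board = ln(510.8/482.8)/(2π×0.0562×13.3) = 0.012 K/W
R_cellular glass = ln(545.8/510.8)/(2π×0.0512×13.3) = 0.01549 K/W
R_outer film = 1/(h_o·2πr_oL) = 1/(22.9×2π×0.5458×13.3) = 9.574×10^-4 K/W
R_total = 0.02847 K/W
Q = ΔT/R_total = 230/0.02847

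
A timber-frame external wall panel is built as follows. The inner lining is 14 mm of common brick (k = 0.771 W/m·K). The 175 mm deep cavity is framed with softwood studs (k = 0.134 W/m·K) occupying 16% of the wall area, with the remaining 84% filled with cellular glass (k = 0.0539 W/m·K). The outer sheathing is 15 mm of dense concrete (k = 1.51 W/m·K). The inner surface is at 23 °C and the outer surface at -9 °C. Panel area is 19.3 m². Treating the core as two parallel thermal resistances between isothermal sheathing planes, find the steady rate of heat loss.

Q ≈ 233 W

Sheathing layers in series; stud and cavity paths in parallel between them.
R_inner = 0.014/(0.771×19.3) = 9.408×10^-4 K/W
R_stud  = 0.175/(0.134×0.16×19.3) = 0.4229 K/W
R_cav   = 0.175/(0.0539×0.84×19.3) = 0.2003 K/W
1/R_core = 1/R_stud + 1/R_cav → R_core = 0.1359 K/W
R_outer = 0.015/(1.51×19.3) = 5.147×10^-4 K/W
R_total = 0.1374 K/W
Q = ΔT/R_total = 32/0.1374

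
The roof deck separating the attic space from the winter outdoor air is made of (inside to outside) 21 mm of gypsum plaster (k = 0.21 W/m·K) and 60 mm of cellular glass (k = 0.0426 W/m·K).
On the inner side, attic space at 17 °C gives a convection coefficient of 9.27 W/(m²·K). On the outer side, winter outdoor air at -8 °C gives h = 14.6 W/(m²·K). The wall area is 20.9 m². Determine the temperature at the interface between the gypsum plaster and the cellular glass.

Thermal resistances in series:
R_inner film = 1/(h_i·A) = 1/(9.27×20.9) = 0.005161 K/W
R_gypsum plaster = L/(kA) = 0.021/(0.21×20.9) = 0.004785 K/W
R_cellular glass = L/(kA) = 0.06/(0.0426×20.9) = 0.06739 K/W
R_outer film = 1/(h_o·A) = 1/(14.6×20.9) = 0.003277 K/W
R_total = 0.08061 K/W;  Q = ΔT/R_total = 25/0.08061 = 310.1 W
T_interface = T_inner − Q·ΣR(inner→interface) = 17 − 310×0.009946

T ≈ 13.9 °C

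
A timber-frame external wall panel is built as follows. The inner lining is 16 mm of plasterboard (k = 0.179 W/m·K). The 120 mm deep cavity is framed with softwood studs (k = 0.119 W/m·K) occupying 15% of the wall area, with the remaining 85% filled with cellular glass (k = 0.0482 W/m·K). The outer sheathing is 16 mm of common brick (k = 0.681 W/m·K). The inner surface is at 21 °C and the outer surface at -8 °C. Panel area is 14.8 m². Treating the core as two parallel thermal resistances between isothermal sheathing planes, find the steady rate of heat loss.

Sheathing layers in series; stud and cavity paths in parallel between them.
R_inner = 0.016/(0.179×14.8) = 0.00604 K/W
R_stud  = 0.12/(0.119×0.15×14.8) = 0.4542 K/W
R_cav   = 0.12/(0.0482×0.85×14.8) = 0.1979 K/W
1/R_core = 1/R_stud + 1/R_cav → R_core = 0.1378 K/W
R_outer = 0.016/(0.681×14.8) = 0.001587 K/W
R_total = 0.1455 K/W
Q = ΔT/R_total = 29/0.1455

Q ≈ 199 W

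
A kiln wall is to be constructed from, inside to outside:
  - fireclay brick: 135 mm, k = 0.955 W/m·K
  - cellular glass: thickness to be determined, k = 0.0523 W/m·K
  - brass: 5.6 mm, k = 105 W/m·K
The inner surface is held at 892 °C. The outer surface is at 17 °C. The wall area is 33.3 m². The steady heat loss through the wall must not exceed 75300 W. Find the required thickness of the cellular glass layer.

L ≈ 12.8 mm

Treating each layer as a thermal resistance in series:
R_fireclay brick = L/(kA) = 0.135/(0.955×33.3) = 0.004245 K/W
R_brass = L/(kA) = 0.0056/(105×33.3) = 1.602×10^-6 K/W
Sum of the known resistances R_other = 0.004247 K/W
Required total resistance R_tot = ΔT/Q_allow = 875/75300 = 0.01162 K/W
R_cellular glass = R_tot − R_other = 0.007374 K/W
L = R·k·A = 0.007374×0.0523×33.3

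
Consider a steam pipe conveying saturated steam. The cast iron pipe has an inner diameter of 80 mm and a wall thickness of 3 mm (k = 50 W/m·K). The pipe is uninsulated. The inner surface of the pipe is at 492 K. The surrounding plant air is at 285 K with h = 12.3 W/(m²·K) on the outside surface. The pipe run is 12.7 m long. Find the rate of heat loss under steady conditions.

Q ≈ 8730 W

Per-layer cylindrical resistances, series-summed:
R_cast iron pipe wall = ln(43/40)/(2π×50×12.7) = 1.813×10^-5 K/W
R_outer film = 1/(h_o·2πr_oL) = 1/(12.3×2π×0.043×12.7) = 0.02369 K/W
R_total = 0.02371 K/W
Q = ΔT/R_total = 207/0.02371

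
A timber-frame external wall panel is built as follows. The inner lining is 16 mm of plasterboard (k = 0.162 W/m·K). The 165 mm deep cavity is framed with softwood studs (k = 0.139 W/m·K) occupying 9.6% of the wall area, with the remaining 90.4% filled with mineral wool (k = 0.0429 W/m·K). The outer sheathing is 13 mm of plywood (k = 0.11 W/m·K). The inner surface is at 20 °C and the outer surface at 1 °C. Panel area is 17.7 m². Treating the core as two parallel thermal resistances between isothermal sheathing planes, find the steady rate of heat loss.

Q ≈ 99.4 W

Sheathing layers in series; stud and cavity paths in parallel between them.
R_inner = 0.016/(0.162×17.7) = 0.00558 K/W
R_stud  = 0.165/(0.139×0.096×17.7) = 0.6986 K/W
R_cav   = 0.165/(0.0429×0.904×17.7) = 0.2404 K/W
1/R_core = 1/R_stud + 1/R_cav → R_core = 0.1788 K/W
R_outer = 0.013/(0.11×17.7) = 0.006677 K/W
R_total = 0.1911 K/W
Q = ΔT/R_total = 19/0.1911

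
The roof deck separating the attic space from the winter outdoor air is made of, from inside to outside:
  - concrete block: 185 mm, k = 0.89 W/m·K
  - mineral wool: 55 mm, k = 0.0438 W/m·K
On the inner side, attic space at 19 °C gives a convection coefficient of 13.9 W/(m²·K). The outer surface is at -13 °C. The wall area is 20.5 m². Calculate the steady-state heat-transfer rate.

Model the wall as resistances in series:
R_inner film = 1/(h_i·A) = 1/(13.9×20.5) = 0.003509 K/W
R_concrete block = L/(kA) = 0.185/(0.89×20.5) = 0.01014 K/W
R_mineral wool = L/(kA) = 0.055/(0.0438×20.5) = 0.06125 K/W
R_total = 0.0749 K/W
Q = ΔT / R_total = 32 / 0.0749

Q ≈ 427 W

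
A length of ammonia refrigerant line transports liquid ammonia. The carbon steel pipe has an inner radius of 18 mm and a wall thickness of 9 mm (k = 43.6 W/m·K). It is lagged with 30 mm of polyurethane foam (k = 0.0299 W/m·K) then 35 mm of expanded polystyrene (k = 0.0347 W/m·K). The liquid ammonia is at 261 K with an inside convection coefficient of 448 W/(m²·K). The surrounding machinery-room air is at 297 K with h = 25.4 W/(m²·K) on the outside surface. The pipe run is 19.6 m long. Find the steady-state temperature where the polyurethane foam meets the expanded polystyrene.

T ≈ 284 K

Radial resistances (cylindrical: R_cond = ln(r_o/r_i)/(2πkL), R_conv = 1/(h·2πrL)):
R_inner film = 1/(h_i·2πr₁L) = 1/(448×2π×0.018×19.6) = 0.001007 K/W
R_carbon steel pipe wall = ln(27/18)/(2π×43.6×19.6) = 7.551×10^-5 K/W
R_polyurethane foam = ln(57/27)/(2π×0.0299×19.6) = 0.2029 K/W
R_expanded polystyrene = ln(92/57)/(2π×0.0347×19.6) = 0.112 K/W
R_outer film = 1/(h_o·2πr_oL) = 1/(25.4×2π×0.092×19.6) = 0.003475 K/W
R_total = 0.3195 K/W
Q = ΔT/R_total = 36/0.3195
Q = 113 W
T_interface = T_inner + Q·ΣR(inner→interface) = 261 + 113×0.204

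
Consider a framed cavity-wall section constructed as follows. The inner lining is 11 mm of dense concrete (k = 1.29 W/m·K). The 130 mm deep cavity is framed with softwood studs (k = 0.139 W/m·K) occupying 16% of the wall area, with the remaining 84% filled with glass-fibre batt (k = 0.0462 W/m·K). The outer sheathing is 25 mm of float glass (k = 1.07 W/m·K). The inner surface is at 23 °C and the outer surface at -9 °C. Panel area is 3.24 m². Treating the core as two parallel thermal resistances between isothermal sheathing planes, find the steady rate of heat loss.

Q ≈ 48 W

Sheathing layers in series; stud and cavity paths in parallel between them.
R_inner = 0.011/(1.29×3.24) = 0.002632 K/W
R_stud  = 0.13/(0.139×0.16×3.24) = 1.804 K/W
R_cav   = 0.13/(0.0462×0.84×3.24) = 1.034 K/W
1/R_core = 1/R_stud + 1/R_cav → R_core = 0.6572 K/W
R_outer = 0.025/(1.07×3.24) = 0.007211 K/W
R_total = 0.6671 K/W
Q = ΔT/R_total = 32/0.6671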